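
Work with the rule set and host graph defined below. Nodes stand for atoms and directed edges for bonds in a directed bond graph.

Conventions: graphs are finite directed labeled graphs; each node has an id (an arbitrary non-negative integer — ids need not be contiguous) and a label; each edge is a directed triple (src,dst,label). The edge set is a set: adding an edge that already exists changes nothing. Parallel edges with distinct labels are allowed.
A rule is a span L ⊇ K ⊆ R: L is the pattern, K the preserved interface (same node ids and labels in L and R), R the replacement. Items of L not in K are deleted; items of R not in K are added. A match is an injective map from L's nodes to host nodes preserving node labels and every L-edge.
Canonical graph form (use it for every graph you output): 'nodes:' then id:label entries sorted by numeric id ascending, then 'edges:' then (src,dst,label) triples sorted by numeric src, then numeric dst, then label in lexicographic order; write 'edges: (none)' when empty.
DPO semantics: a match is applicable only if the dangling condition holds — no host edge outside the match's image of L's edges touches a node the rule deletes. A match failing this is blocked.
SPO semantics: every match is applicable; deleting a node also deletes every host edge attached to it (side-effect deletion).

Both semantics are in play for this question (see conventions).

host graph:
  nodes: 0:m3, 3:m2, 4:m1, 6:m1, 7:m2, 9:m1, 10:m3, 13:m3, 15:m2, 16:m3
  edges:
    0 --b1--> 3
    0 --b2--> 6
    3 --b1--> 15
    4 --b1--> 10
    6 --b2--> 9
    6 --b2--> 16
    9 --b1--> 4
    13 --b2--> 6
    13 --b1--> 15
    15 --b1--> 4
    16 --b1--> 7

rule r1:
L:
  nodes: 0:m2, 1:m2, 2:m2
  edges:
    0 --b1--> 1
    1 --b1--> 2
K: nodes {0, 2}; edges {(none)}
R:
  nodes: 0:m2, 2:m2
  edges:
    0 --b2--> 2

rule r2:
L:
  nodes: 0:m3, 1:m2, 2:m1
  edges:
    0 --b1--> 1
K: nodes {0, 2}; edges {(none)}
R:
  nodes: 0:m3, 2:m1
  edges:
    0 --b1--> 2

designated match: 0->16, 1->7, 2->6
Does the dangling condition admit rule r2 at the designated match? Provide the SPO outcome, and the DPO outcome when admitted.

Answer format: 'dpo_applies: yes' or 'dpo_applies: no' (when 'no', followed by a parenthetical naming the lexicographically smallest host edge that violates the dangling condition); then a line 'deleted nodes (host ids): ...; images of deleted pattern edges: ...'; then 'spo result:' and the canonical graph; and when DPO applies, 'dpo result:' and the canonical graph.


dpo_applies: yes
deleted nodes (host ids): 7; images of deleted pattern edges: (16,7,b1)
spo result:
nodes: 0:m3, 3:m2, 4:m1, 6:m1, 9:m1, 10:m3, 13:m3, 15:m2, 16:m3
edges: (0,3,b1); (0,6,b2); (3,15,b1); (4,10,b1); (6,9,b2); (6,16,b2); (9,4,b1); (13,6,b2); (13,15,b1); (15,4,b1); (16,6,b1)
dpo result:
nodes: 0:m3, 3:m2, 4:m1, 6:m1, 9:m1, 10:m3, 13:m3, 15:m2, 16:m3
edges: (0,3,b1); (0,6,b2); (3,15,b1); (4,10,b1); (6,9,b2); (6,16,b2); (9,4,b1); (13,6,b2); (13,15,b1); (15,4,b1); (16,6,b1)


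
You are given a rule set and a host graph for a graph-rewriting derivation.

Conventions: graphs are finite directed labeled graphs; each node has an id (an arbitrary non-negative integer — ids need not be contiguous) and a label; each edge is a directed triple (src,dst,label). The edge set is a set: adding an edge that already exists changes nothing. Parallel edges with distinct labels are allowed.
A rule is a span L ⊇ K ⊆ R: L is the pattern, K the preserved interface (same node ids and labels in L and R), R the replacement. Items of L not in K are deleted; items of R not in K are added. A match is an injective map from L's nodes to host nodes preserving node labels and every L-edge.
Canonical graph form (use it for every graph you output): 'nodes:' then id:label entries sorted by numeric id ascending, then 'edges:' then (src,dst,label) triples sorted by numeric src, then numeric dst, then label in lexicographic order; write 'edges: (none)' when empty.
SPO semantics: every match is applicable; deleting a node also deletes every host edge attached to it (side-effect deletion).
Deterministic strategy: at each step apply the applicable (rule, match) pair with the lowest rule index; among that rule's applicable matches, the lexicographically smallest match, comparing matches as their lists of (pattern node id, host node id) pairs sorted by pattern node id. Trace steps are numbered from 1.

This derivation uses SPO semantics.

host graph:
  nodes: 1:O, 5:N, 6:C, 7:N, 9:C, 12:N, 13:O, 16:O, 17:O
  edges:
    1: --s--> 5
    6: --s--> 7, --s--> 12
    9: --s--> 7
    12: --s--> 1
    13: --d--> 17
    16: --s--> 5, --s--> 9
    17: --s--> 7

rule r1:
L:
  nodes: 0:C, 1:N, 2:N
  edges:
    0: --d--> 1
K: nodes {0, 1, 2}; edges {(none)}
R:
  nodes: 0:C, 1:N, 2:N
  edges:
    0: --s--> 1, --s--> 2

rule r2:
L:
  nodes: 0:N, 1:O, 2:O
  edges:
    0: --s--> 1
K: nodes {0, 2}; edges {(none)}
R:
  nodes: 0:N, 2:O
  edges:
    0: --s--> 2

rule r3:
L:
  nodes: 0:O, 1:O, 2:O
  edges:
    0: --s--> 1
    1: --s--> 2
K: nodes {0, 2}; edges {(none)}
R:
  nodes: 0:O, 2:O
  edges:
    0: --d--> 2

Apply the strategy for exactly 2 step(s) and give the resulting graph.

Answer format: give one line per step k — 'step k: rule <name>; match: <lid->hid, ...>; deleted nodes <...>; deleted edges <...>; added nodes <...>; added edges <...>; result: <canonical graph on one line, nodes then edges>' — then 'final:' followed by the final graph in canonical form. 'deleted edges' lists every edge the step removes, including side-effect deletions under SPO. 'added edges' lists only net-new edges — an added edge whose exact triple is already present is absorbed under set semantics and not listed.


step 1: rule r2; match: 0->12, 1->1, 2->13; deleted nodes 1; deleted edges (1,5,s); (12,1,s); added nodes (none); added edges (12,13,s); result: nodes: 5:N, 6:C, 7:N, 9:C, 12:N, 13:O, 16:O, 17:O edges: (6,7,s); (6,12,s); (9,7,s); (12,13,s); (13,17,d); (16,5,s); (16,9,s); (17,7,s)
step 2: rule r2; match: 0->12, 1->13, 2->16; deleted nodes 13; deleted edges (12,13,s); (13,17,d); added nodes (none); added edges (12,16,s); result: nodes: 5:N, 6:C, 7:N, 9:C, 12:N, 16:O, 17:O edges: (6,7,s); (6,12,s); (9,7,s); (12,16,s); (16,5,s); (16,9,s); (17,7,s)
final:
nodes: 5:N, 6:C, 7:N, 9:C, 12:N, 16:O, 17:O
edges: (6,7,s); (6,12,s); (9,7,s); (12,16,s); (16,5,s); (16,9,s); (17,7,s)


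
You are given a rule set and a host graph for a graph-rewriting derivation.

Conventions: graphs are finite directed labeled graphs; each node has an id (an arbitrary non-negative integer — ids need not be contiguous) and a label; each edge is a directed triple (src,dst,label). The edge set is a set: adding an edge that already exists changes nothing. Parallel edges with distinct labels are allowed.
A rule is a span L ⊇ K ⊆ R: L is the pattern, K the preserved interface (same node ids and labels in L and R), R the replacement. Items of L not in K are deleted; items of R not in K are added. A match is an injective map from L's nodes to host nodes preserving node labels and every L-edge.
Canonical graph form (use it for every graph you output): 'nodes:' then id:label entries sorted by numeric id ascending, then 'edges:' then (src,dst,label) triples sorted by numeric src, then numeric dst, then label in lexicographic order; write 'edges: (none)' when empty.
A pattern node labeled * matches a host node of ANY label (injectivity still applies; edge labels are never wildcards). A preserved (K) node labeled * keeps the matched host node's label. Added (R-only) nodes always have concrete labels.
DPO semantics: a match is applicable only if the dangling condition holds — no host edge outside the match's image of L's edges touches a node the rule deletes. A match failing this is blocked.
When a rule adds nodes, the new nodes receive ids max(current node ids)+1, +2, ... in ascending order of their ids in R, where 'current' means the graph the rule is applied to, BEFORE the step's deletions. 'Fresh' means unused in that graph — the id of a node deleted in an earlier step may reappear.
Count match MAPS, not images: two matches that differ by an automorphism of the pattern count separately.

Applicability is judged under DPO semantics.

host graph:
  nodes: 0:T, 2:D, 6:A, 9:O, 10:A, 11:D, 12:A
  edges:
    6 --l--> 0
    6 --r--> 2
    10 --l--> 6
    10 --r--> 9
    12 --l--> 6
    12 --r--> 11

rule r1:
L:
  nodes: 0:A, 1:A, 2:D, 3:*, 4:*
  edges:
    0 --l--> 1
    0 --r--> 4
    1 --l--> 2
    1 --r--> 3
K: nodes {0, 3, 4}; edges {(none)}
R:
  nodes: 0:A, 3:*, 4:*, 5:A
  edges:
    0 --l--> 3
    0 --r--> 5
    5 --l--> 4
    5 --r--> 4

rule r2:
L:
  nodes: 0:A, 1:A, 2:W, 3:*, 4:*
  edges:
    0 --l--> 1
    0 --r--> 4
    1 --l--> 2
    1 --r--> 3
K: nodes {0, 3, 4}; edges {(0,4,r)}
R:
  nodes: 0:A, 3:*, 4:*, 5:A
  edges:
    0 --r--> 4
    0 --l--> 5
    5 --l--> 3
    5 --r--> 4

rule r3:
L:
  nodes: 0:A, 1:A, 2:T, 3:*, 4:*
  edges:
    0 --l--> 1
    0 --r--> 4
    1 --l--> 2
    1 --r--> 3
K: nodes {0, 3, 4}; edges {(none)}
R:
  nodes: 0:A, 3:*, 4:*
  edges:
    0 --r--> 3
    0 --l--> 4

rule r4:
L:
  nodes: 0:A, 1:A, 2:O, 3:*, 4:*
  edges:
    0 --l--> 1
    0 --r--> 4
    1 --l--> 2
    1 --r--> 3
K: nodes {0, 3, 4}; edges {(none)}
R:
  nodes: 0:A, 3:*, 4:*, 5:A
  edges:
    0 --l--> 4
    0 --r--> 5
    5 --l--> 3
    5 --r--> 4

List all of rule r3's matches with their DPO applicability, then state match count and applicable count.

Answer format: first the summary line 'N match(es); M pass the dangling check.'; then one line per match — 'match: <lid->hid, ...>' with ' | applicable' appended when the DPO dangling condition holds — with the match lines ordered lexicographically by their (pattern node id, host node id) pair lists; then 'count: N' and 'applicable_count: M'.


2 match(es); 0 pass the dangling check.
match: 0->10, 1->6, 2->0, 3->2, 4->9
match: 0->12, 1->6, 2->0, 3->2, 4->11
count: 2
applicable_count: 0


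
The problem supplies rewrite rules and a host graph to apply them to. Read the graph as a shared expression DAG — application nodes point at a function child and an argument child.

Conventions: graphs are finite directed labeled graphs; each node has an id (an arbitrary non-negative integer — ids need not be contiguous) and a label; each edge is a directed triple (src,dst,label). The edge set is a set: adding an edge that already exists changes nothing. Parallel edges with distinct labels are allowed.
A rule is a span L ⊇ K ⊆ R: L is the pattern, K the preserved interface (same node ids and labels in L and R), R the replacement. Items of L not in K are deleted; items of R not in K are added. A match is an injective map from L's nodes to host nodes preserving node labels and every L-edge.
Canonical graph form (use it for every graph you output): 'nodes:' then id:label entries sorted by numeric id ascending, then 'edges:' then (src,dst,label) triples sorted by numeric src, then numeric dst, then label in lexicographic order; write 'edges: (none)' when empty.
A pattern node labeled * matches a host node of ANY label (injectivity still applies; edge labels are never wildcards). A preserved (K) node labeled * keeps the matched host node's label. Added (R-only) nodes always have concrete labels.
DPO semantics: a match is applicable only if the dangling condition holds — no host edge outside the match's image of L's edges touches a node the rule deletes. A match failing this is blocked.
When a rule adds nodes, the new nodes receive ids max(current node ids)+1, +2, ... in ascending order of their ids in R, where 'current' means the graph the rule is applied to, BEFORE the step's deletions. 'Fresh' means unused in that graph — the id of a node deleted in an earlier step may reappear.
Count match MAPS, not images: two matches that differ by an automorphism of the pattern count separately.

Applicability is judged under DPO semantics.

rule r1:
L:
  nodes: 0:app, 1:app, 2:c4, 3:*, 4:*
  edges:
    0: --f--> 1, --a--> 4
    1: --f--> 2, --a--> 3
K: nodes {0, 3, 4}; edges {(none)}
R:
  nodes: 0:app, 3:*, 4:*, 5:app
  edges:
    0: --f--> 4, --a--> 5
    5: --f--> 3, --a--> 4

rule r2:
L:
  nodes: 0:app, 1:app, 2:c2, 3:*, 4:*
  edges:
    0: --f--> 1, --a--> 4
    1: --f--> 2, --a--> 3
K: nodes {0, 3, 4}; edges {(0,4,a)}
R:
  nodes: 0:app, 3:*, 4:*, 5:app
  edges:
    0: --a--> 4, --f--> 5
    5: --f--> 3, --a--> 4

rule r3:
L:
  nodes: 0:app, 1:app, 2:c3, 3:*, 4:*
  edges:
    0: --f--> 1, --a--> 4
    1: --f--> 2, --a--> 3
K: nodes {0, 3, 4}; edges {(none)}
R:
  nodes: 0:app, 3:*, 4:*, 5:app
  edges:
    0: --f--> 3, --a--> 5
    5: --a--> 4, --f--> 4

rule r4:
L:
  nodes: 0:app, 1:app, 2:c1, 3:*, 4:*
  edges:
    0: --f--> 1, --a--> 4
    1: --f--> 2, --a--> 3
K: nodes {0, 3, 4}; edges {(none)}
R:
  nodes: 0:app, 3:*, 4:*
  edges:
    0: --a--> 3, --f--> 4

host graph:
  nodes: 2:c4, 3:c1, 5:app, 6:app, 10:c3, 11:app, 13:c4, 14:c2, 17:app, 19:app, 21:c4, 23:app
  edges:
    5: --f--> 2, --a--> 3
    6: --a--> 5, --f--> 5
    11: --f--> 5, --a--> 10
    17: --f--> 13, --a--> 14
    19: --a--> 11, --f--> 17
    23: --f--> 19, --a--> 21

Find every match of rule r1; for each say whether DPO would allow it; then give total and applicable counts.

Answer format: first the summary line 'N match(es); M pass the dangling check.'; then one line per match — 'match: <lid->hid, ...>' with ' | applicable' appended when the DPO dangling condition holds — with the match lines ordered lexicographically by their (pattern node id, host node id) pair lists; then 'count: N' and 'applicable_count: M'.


2 match(es); 1 pass the dangling check.
match: 0->11, 1->5, 2->2, 3->3, 4->10
match: 0->19, 1->17, 2->13, 3->14, 4->11 | applicable
count: 2
applicable_count: 1


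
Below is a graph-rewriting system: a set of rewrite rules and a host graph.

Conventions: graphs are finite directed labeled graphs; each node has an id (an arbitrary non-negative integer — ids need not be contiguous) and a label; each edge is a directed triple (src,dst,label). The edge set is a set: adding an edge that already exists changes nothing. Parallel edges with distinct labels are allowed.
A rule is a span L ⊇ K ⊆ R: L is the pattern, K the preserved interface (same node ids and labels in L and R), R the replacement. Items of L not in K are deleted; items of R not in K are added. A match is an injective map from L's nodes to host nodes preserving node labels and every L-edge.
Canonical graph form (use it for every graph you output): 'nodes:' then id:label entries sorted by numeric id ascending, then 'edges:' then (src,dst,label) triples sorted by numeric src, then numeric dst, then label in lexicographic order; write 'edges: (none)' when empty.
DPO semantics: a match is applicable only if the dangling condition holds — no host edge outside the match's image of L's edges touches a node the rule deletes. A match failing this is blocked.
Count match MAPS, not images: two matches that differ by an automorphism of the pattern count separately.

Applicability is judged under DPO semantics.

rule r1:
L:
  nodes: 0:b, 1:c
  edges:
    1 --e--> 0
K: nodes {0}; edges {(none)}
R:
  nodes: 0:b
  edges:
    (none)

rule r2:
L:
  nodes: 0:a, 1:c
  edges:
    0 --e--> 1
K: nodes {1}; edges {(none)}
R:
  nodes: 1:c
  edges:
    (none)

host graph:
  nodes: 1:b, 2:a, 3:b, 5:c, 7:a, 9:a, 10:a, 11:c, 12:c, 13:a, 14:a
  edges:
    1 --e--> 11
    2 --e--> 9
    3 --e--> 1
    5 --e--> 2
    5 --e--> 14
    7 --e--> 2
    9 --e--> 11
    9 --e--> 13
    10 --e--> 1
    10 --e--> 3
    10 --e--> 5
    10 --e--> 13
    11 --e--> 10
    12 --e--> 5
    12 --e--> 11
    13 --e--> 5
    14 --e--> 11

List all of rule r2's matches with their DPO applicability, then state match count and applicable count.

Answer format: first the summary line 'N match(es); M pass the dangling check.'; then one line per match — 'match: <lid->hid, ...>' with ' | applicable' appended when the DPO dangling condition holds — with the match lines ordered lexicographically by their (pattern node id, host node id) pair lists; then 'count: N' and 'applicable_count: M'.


4 match(es); 0 pass the dangling check.
match: 0->9, 1->11
match: 0->10, 1->5
match: 0->13, 1->5
match: 0->14, 1->11
count: 4
applicable_count: 0


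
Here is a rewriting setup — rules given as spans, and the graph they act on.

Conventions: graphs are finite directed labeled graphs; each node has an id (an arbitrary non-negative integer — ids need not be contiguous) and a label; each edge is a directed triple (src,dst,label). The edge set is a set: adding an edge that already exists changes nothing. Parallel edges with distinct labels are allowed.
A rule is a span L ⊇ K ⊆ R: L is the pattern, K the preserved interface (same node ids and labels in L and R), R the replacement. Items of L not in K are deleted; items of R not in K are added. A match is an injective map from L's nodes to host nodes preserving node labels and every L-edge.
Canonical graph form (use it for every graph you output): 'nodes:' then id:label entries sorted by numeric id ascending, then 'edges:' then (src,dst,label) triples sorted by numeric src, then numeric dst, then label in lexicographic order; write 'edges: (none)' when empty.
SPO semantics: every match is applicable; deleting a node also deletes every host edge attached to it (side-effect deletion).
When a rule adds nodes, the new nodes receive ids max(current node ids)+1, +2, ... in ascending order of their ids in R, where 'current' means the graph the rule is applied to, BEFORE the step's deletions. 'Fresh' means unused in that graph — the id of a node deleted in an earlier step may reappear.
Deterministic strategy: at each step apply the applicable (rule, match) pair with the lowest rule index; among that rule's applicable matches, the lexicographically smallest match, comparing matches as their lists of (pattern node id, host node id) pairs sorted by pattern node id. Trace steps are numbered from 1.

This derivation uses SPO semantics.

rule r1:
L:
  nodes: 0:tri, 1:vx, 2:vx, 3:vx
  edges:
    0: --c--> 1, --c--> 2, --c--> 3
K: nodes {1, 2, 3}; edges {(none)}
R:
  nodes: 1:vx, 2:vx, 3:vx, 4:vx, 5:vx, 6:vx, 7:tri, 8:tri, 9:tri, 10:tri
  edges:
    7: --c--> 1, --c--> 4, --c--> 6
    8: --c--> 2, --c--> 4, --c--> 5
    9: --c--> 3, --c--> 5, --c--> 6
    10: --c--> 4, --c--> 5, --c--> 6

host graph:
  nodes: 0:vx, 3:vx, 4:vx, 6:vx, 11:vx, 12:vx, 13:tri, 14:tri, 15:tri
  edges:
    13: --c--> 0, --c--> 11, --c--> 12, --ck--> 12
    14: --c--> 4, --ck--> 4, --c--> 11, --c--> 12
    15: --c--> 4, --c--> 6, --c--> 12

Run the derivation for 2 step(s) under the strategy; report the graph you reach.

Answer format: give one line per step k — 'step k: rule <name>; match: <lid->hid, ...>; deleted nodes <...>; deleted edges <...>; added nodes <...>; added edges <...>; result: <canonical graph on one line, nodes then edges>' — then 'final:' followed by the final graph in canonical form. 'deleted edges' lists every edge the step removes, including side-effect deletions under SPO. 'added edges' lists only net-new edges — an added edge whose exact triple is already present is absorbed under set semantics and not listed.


step 1: rule r1; match: 0->13, 1->0, 2->11, 3->12; deleted nodes 13; deleted edges (13,0,c); (13,11,c); (13,12,c); (13,12,ck); added nodes 16, 17, 18, 19, 20, 21, 22; added edges (19,0,c); (19,16,c); (19,18,c); (20,11,c); (20,16,c); (20,17,c); (21,12,c); (21,17,c); (21,18,c); (22,16,c); (22,17,c); (22,18,c); result: nodes: 0:vx, 3:vx, 4:vx, 6:vx, 11:vx, 12:vx, 14:tri, 15:tri, 16:vx, 17:vx, 18:vx, 19:tri, 20:tri, 21:tri, 22:tri edges: (14,4,c); (14,4,ck); (14,11,c); (14,12,c); (15,4,c); (15,6,c); (15,12,c); (19,0,c); (19,16,c); (19,18,c); (20,11,c); (20,16,c); (20,17,c); (21,12,c); (21,17,c); (21,18,c); (22,16,c); (22,17,c); (22,18,c)
step 2: rule r1; match: 0->14, 1->4, 2->11, 3->12; deleted nodes 14; deleted edges (14,4,c); (14,4,ck); (14,11,c); (14,12,c); added nodes 23, 24, 25, 26, 27, 28, 29; added edges (26,4,c); (26,23,c); (26,25,c); (27,11,c); (27,23,c); (27,24,c); (28,12,c); (28,24,c); (28,25,c); (29,23,c); (29,24,c); (29,25,c); result: nodes: 0:vx, 3:vx, 4:vx, 6:vx, 11:vx, 12:vx, 15:tri, 16:vx, 17:vx, 18:vx, 19:tri, 20:tri, 21:tri, 22:tri, 23:vx, 24:vx, 25:vx, 26:tri, 27:tri, 28:tri, 29:tri edges: (15,4,c); (15,6,c); (15,12,c); (19,0,c); (19,16,c); (19,18,c); (20,11,c); (20,16,c); (20,17,c); (21,12,c); (21,17,c); (21,18,c); (22,16,c); (22,17,c); (22,18,c); (26,4,c); (26,23,c); (26,25,c); (27,11,c); (27,23,c); (27,24,c); (28,12,c); (28,24,c); (28,25,c); (29,23,c); (29,24,c); (29,25,c)
final:
nodes: 0:vx, 3:vx, 4:vx, 6:vx, 11:vx, 12:vx, 15:tri, 16:vx, 17:vx, 18:vx, 19:tri, 20:tri, 21:tri, 22:tri, 23:vx, 24:vx, 25:vx, 26:tri, 27:tri, 28:tri, 29:tri
edges: (15,4,c); (15,6,c); (15,12,c); (19,0,c); (19,16,c); (19,18,c); (20,11,c); (20,16,c); (20,17,c); (21,12,c); (21,17,c); (21,18,c); (22,16,c); (22,17,c); (22,18,c); (26,4,c); (26,23,c); (26,25,c); (27,11,c); (27,23,c); (27,24,c); (28,12,c); (28,24,c); (28,25,c); (29,23,c); (29,24,c); (29,25,c)


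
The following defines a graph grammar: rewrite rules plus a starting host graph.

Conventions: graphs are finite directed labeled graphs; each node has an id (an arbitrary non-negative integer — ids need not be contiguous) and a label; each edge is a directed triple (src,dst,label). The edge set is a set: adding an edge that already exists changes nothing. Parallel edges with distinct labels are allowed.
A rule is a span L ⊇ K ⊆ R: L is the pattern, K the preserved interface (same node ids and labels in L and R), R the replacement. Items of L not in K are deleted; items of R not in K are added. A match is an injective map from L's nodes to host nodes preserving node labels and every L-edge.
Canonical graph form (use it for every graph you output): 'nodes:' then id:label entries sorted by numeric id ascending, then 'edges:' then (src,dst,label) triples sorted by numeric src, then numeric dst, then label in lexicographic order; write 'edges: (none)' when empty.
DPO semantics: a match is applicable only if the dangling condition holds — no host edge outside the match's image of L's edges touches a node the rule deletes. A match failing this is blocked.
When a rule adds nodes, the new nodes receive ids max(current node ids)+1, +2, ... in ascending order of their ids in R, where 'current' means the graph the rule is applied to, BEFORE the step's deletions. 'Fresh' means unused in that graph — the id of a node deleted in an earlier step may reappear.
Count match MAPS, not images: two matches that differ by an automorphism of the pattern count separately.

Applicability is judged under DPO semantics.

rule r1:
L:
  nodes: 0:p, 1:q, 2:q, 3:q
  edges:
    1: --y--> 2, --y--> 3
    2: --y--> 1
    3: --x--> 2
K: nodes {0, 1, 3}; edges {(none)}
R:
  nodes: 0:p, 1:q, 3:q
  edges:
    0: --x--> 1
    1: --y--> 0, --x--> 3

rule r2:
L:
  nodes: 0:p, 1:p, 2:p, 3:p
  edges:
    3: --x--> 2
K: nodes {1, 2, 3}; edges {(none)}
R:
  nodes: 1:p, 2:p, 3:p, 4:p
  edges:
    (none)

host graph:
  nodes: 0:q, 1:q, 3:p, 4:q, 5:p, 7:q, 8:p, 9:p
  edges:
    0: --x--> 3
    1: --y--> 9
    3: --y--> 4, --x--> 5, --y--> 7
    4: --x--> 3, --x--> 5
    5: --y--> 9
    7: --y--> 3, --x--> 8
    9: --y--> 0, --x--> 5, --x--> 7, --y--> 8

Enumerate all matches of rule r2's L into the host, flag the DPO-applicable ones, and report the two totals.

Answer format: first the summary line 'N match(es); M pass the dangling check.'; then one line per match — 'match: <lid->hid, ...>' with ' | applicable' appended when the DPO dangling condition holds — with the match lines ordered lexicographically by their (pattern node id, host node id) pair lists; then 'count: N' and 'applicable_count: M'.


4 match(es); 0 pass the dangling check.
match: 0->3, 1->8, 2->5, 3->9
match: 0->8, 1->3, 2->5, 3->9
match: 0->8, 1->9, 2->5, 3->3
match: 0->9, 1->8, 2->5, 3->3
count: 4
applicable_count: 0


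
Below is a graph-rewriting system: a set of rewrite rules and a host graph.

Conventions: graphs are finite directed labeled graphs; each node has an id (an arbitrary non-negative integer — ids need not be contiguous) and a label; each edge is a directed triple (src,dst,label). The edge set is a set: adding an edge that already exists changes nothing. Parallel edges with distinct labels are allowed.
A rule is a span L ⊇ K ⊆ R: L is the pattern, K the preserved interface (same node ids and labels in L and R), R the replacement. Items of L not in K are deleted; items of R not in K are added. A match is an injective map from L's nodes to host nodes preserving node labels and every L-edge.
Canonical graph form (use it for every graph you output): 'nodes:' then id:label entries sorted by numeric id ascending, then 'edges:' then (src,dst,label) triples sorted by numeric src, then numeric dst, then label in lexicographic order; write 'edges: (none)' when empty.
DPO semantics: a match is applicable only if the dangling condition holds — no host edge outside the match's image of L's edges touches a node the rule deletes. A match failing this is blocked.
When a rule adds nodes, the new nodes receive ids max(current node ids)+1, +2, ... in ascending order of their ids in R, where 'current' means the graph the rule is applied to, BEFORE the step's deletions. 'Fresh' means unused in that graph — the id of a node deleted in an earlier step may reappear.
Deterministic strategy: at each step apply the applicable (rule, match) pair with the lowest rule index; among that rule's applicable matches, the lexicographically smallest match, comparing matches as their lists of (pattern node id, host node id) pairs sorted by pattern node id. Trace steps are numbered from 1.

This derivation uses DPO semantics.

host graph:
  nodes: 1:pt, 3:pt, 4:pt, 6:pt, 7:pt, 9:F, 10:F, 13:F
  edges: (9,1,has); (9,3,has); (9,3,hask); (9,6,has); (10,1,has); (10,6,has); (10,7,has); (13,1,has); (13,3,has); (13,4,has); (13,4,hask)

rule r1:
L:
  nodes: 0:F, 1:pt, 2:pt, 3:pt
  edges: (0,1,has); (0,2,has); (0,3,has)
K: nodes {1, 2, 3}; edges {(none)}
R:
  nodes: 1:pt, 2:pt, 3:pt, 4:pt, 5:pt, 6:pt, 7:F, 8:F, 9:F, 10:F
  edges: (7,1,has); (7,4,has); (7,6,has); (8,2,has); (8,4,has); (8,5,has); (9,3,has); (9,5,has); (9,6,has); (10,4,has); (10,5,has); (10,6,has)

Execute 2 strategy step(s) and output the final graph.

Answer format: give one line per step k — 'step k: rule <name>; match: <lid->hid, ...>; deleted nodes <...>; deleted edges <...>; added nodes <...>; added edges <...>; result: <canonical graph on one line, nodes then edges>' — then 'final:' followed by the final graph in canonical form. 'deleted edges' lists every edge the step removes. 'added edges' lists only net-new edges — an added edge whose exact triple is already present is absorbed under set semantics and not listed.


step 1: rule r1; match: 0->10, 1->1, 2->6, 3->7; deleted nodes 10; deleted edges (10,1,has); (10,6,has); (10,7,has); added nodes 14, 15, 16, 17, 18, 19, 20; added edges (17,1,has); (17,14,has); (17,16,has); (18,6,has); (18,14,has); (18,15,has); (19,7,has); (19,15,has); (19,16,has); (20,14,has); (20,15,has); (20,16,has); result: nodes: 1:pt, 3:pt, 4:pt, 6:pt, 7:pt, 9:F, 13:F, 14:pt, 15:pt, 16:pt, 17:F, 18:F, 19:F, 20:F edges: (9,1,has); (9,3,has); (9,3,hask); (9,6,has); (13,1,has); (13,3,has); (13,4,has); (13,4,hask); (17,1,has); (17,14,has); (17,16,has); (18,6,has); (18,14,has); (18,15,has); (19,7,has); (19,15,has); (19,16,has); (20,14,has); (20,15,has); (20,16,has)
step 2: rule r1; match: 0->17, 1->1, 2->14, 3->16; deleted nodes 17; deleted edges (17,1,has); (17,14,has); (17,16,has); added nodes 21, 22, 23, 24, 25, 26, 27; added edges (24,1,has); (24,21,has); (24,23,has); (25,14,has); (25,21,has); (25,22,has); (26,16,has); (26,22,has); (26,23,has); (27,21,has); (27,22,has); (27,23,has); result: nodes: 1:pt, 3:pt, 4:pt, 6:pt, 7:pt, 9:F, 13:F, 14:pt, 15:pt, 16:pt, 18:F, 19:F, 20:F, 21:pt, 22:pt, 23:pt, 24:F, 25:F, 26:F, 27:F edges: (9,1,has); (9,3,has); (9,3,hask); (9,6,has); (13,1,has); (13,3,has); (13,4,has); (13,4,hask); (18,6,has); (18,14,has); (18,15,has); (19,7,has); (19,15,has); (19,16,has); (20,14,has); (20,15,has); (20,16,has); (24,1,has); (24,21,has); (24,23,has); (25,14,has); (25,21,has); (25,22,has); (26,16,has); (26,22,has); (26,23,has); (27,21,has); (27,22,has); (27,23,has)
final:
nodes: 1:pt, 3:pt, 4:pt, 6:pt, 7:pt, 9:F, 13:F, 14:pt, 15:pt, 16:pt, 18:F, 19:F, 20:F, 21:pt, 22:pt, 23:pt, 24:F, 25:F, 26:F, 27:F
edges: (9,1,has); (9,3,has); (9,3,hask); (9,6,has); (13,1,has); (13,3,has); (13,4,has); (13,4,hask); (18,6,has); (18,14,has); (18,15,has); (19,7,has); (19,15,has); (19,16,has); (20,14,has); (20,15,has); (20,16,has); (24,1,has); (24,21,has); (24,23,has); (25,14,has); (25,21,has); (25,22,has); (26,16,has); (26,22,has); (26,23,has); (27,21,has); (27,22,has); (27,23,has)


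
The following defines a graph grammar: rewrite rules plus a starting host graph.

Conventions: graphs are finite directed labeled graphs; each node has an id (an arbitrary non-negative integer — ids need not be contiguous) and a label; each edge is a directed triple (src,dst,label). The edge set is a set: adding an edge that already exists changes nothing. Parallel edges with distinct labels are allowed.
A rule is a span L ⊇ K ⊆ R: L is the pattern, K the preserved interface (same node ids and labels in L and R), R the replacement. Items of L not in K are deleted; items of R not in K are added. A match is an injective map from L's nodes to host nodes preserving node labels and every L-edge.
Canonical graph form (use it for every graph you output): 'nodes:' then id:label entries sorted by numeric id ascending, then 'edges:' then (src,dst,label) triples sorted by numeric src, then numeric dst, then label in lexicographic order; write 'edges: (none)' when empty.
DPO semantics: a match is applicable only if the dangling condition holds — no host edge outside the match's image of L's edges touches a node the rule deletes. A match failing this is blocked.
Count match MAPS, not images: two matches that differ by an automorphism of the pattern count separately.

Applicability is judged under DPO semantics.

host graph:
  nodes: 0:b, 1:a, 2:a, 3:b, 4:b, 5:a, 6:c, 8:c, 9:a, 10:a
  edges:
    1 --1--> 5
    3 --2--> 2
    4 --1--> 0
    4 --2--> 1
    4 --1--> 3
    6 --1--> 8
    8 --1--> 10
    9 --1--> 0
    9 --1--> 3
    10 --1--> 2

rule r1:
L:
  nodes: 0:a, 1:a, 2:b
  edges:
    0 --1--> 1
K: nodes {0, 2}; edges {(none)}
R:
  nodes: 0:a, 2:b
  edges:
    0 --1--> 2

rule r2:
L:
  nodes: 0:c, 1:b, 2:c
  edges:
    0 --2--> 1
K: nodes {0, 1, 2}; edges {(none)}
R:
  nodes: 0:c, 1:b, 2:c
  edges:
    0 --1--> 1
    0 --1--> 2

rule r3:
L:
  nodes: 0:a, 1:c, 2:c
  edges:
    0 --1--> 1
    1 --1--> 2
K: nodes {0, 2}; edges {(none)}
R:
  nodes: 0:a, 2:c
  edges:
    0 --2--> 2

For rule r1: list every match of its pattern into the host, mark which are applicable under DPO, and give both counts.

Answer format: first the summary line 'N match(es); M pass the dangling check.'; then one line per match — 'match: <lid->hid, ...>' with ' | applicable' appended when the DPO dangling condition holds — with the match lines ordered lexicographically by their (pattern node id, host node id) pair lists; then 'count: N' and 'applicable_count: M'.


6 match(es); 3 pass the dangling check.
match: 0->1, 1->5, 2->0 | applicable
match: 0->1, 1->5, 2->3 | applicable
match: 0->1, 1->5, 2->4 | applicable
match: 0->10, 1->2, 2->0
match: 0->10, 1->2, 2->3
match: 0->10, 1->2, 2->4
count: 6
applicable_count: 3


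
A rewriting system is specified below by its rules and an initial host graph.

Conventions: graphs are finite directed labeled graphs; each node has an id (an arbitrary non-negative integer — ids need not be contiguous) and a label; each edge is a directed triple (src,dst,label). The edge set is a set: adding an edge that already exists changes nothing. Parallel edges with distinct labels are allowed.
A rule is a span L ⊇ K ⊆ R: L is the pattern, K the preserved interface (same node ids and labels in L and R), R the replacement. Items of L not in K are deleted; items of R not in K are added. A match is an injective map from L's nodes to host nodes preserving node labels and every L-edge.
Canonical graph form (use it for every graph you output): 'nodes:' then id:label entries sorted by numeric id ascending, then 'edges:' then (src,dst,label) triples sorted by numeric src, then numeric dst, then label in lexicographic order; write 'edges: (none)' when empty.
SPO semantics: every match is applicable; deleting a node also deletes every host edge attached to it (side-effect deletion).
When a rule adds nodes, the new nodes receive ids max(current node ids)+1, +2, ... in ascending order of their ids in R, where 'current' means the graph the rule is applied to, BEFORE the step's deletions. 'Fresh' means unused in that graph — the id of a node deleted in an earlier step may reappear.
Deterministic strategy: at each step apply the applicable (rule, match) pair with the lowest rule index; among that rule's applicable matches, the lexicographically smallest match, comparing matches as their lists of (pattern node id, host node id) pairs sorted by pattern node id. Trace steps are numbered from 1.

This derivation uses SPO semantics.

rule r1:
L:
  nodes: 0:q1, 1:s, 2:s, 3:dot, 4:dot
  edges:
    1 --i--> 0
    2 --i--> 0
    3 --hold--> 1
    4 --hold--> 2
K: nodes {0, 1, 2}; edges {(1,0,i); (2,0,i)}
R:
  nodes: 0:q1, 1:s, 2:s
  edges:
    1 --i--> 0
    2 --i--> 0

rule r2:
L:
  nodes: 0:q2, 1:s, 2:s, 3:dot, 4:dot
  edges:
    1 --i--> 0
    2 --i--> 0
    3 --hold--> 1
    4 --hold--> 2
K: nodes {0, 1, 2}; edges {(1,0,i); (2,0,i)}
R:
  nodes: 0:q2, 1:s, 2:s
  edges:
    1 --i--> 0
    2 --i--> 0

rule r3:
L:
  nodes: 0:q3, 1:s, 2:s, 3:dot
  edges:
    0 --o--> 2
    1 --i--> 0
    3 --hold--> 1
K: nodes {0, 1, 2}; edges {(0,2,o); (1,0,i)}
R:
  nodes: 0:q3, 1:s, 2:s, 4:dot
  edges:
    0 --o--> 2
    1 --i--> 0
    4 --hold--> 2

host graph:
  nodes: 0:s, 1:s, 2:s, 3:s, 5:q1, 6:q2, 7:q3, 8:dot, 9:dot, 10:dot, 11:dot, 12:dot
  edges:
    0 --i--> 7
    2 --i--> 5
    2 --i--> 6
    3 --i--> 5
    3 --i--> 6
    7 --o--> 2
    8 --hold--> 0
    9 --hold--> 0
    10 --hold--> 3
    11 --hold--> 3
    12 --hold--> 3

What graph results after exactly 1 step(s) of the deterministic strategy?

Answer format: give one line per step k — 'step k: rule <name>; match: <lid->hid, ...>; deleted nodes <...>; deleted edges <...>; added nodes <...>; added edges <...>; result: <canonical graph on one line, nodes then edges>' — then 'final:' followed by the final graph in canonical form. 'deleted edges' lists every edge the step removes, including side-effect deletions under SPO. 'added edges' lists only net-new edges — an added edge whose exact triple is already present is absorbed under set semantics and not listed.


step 1: rule r3; match: 0->7, 1->0, 2->2, 3->8; deleted nodes 8; deleted edges (8,0,hold); added nodes 13; added edges (13,2,hold); result: nodes: 0:s, 1:s, 2:s, 3:s, 5:q1, 6:q2, 7:q3, 9:dot, 10:dot, 11:dot, 12:dot, 13:dot edges: (0,7,i); (2,5,i); (2,6,i); (3,5,i); (3,6,i); (7,2,o); (9,0,hold); (10,3,hold); (11,3,hold); (12,3,hold); (13,2,hold)
final:
nodes: 0:s, 1:s, 2:s, 3:s, 5:q1, 6:q2, 7:q3, 9:dot, 10:dot, 11:dot, 12:dot, 13:dot
edges: (0,7,i); (2,5,i); (2,6,i); (3,5,i); (3,6,i); (7,2,o); (9,0,hold); (10,3,hold); (11,3,hold); (12,3,hold); (13,2,hold)


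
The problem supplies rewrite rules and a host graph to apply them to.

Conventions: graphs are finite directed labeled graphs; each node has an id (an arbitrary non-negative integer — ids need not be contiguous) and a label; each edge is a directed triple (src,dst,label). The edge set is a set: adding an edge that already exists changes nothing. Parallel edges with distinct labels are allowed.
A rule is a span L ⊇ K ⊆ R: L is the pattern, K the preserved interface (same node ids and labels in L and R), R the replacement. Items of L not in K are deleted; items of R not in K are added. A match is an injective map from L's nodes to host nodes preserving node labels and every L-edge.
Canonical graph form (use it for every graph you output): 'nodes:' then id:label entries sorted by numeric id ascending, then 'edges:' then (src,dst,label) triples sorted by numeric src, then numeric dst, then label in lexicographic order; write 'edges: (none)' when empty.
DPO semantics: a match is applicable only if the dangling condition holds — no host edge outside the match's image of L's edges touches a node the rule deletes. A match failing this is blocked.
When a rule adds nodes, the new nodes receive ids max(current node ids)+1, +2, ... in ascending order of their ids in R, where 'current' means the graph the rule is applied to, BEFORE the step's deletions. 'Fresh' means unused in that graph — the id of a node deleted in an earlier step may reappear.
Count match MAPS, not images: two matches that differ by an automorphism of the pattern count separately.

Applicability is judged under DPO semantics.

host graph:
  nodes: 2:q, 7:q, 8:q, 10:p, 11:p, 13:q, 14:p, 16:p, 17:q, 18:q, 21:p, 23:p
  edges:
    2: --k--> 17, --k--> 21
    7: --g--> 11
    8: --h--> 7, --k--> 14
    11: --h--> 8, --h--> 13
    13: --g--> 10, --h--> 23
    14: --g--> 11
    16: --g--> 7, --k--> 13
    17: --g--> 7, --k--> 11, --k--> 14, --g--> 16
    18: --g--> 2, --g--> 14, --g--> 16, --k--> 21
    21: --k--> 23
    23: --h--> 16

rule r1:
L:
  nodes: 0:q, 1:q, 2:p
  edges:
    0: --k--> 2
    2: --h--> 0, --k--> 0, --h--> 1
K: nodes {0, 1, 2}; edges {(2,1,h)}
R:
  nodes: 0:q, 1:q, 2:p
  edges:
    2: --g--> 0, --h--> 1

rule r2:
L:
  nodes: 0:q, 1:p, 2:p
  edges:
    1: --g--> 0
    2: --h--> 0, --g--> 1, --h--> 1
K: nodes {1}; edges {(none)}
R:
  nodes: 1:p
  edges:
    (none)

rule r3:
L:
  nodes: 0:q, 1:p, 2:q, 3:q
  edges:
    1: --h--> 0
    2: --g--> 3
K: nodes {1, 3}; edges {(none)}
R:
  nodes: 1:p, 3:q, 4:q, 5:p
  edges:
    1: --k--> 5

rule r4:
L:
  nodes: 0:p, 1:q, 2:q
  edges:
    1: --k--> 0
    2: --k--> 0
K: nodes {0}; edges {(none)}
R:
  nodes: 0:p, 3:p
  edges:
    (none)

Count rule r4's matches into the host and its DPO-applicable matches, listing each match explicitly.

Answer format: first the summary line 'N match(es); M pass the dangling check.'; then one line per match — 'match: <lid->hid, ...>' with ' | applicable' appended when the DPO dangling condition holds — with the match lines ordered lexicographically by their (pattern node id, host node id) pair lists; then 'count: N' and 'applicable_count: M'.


4 match(es); 0 pass the dangling check.
match: 0->14, 1->8, 2->17
match: 0->14, 1->17, 2->8
match: 0->21, 1->2, 2->18
match: 0->21, 1->18, 2->2
count: 4
applicable_count: 0


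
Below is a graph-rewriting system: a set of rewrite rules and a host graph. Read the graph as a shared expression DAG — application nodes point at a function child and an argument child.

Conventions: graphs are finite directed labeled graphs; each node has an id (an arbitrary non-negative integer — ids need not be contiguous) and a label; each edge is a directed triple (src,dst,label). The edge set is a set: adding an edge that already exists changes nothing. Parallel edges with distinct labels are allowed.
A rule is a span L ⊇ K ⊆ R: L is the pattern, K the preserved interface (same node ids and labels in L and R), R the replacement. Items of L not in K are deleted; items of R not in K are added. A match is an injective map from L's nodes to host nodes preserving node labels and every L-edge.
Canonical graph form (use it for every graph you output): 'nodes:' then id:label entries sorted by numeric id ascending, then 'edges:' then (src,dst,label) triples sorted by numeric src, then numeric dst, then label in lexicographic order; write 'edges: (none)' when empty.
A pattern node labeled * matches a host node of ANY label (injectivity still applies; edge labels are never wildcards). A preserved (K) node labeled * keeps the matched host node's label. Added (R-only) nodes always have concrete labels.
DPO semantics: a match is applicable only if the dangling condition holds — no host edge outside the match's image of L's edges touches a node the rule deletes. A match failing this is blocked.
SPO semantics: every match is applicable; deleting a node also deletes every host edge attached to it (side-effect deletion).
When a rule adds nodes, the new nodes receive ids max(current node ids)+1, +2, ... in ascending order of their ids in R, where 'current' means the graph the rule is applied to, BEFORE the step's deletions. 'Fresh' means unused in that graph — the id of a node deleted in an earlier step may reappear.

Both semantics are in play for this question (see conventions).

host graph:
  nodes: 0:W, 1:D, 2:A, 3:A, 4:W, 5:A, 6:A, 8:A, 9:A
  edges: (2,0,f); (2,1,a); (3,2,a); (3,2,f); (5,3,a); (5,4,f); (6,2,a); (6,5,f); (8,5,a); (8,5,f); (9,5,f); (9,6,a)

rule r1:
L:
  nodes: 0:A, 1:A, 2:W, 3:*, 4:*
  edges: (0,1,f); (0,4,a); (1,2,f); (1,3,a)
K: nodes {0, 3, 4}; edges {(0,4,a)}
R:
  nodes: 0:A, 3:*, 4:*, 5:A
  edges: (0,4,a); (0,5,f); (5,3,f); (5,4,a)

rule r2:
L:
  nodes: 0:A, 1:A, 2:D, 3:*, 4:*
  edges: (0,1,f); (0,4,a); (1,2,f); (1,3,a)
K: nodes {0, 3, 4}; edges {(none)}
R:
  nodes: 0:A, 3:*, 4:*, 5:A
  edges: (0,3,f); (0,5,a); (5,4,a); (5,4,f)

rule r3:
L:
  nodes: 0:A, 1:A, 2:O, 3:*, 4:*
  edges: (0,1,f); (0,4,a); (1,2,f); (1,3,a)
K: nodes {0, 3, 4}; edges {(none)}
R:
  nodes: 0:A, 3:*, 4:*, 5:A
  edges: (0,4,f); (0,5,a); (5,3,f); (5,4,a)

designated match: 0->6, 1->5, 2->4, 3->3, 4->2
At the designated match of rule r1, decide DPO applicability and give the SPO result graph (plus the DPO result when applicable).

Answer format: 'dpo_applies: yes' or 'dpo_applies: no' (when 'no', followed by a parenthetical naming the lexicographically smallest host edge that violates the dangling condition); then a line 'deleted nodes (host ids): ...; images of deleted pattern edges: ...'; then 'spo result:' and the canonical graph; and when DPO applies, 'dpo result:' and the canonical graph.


dpo_applies: no
(the rule deletes node 5, which keeps host edge (8,5,a) outside the match image — the dangling condition fails, DPO blocks; SPO proceeds and side-deletes such edges)
deleted nodes (host ids): 4, 5; images of deleted pattern edges: (5,3,a); (5,4,f); (6,5,f)
spo result:
nodes: 0:W, 1:D, 2:A, 3:A, 6:A, 8:A, 9:A, 10:A
edges: (2,0,f); (2,1,a); (3,2,a); (3,2,f); (6,2,a); (6,10,f); (9,6,a); (10,2,a); (10,3,f)
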